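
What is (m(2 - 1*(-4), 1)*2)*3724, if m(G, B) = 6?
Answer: 44688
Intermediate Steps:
(m(2 - 1*(-4), 1)*2)*3724 = (6*2)*3724 = 12*3724 = 44688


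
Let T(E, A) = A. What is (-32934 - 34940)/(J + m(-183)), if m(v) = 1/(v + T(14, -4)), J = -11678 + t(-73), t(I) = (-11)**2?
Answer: 6346219/1080580 ≈ 5.8730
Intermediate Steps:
t(I) = 121
J = -11557 (J = -11678 + 121 = -11557)
m(v) = 1/(-4 + v) (m(v) = 1/(v - 4) = 1/(-4 + v))
(-32934 - 34940)/(J + m(-183)) = (-32934 - 34940)/(-11557 + 1/(-4 - 183)) = -67874/(-11557 + 1/(-187)) = -67874/(-11557 - 1/187) = -67874/(-2161160/187) = -67874*(-187/2161160) = 6346219/1080580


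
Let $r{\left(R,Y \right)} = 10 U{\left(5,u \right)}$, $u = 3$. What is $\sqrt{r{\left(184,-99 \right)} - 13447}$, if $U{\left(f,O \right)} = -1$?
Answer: $i \sqrt{13457} \approx 116.0 i$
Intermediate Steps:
$r{\left(R,Y \right)} = -10$ ($r{\left(R,Y \right)} = 10 \left(-1\right) = -10$)
$\sqrt{r{\left(184,-99 \right)} - 13447} = \sqrt{-10 - 13447} = \sqrt{-13457} = i \sqrt{13457}$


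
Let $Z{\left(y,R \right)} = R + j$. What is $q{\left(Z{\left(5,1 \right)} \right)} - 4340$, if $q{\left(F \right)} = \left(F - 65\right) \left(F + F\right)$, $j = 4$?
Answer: $-4940$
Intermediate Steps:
$Z{\left(y,R \right)} = 4 + R$ ($Z{\left(y,R \right)} = R + 4 = 4 + R$)
$q{\left(F \right)} = 2 F \left(-65 + F\right)$ ($q{\left(F \right)} = \left(-65 + F\right) 2 F = 2 F \left(-65 + F\right)$)
$q{\left(Z{\left(5,1 \right)} \right)} - 4340 = 2 \left(4 + 1\right) \left(-65 + \left(4 + 1\right)\right) - 4340 = 2 \cdot 5 \left(-65 + 5\right) - 4340 = 2 \cdot 5 \left(-60\right) - 4340 = -600 - 4340 = -4940$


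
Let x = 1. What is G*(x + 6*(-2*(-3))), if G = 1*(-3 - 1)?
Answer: -148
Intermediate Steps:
G = -4 (G = 1*(-4) = -4)
G*(x + 6*(-2*(-3))) = -4*(1 + 6*(-2*(-3))) = -4*(1 + 6*6) = -4*(1 + 36) = -4*37 = -148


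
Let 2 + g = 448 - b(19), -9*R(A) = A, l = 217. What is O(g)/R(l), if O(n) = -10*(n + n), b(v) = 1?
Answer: 80100/217 ≈ 369.12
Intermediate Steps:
R(A) = -A/9
g = 445 (g = -2 + (448 - 1*1) = -2 + (448 - 1) = -2 + 447 = 445)
O(n) = -20*n
O(g)/R(l) = (-20*445)/((-⅑*217)) = -8900/(-217/9) = -8900*(-9/217) = 80100/217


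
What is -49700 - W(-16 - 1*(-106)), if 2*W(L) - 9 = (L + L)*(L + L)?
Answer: -131809/2 ≈ -65905.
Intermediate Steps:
W(L) = 9/2 + 2*L**2 (W(L) = 9/2 + ((L + L)*(L + L))/2 = 9/2 + ((2*L)*(2*L))/2 = 9/2 + (4*L**2)/2 = 9/2 + 2*L**2)
-49700 - W(-16 - 1*(-106)) = -49700 - (9/2 + 2*(-16 - 1*(-106))**2) = -49700 - (9/2 + 2*(-16 + 106)**2) = -49700 - (9/2 + 2*90**2) = -49700 - (9/2 + 2*8100) = -49700 - (9/2 + 16200) = -49700 - 1*32409/2 = -49700 - 32409/2 = -131809/2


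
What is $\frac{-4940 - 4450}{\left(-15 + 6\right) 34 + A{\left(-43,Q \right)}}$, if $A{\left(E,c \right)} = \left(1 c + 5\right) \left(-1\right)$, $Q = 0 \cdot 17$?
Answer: $\frac{9390}{311} \approx 30.193$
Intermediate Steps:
$Q = 0$
$A{\left(E,c \right)} = -5 - c$ ($A{\left(E,c \right)} = \left(c + 5\right) \left(-1\right) = \left(5 + c\right) \left(-1\right) = -5 - c$)
$\frac{-4940 - 4450}{\left(-15 + 6\right) 34 + A{\left(-43,Q \right)}} = \frac{-4940 - 4450}{\left(-15 + 6\right) 34 - 5} = - \frac{9390}{\left(-9\right) 34 + \left(-5 + 0\right)} = - \frac{9390}{-306 - 5} = - \frac{9390}{-311} = \left(-9390\right) \left(- \frac{1}{311}\right) = \frac{9390}{311}$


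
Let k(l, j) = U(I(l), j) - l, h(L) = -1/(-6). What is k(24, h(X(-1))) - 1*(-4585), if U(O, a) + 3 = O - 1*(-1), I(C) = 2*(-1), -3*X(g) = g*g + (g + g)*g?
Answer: 4557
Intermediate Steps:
X(g) = -g**2 (X(g) = -(g*g + (g + g)*g)/3 = -(g**2 + (2*g)*g)/3 = -(g**2 + 2*g**2)/3 = -g**2)
I(C) = -2
U(O, a) = -2 + O (U(O, a) = -3 + (O - 1*(-1)) = -3 + (O + 1) = -3 + (1 + O) = -2 + O)
h(L) = 1/6 (h(L) = -1*(-1/6) = 1/6)
k(l, j) = -4 - l (k(l, j) = (-2 - 2) - l = -4 - l)
k(24, h(X(-1))) - 1*(-4585) = (-4 - 1*24) - 1*(-4585) = (-4 - 24) + 4585 = -28 + 4585 = 4557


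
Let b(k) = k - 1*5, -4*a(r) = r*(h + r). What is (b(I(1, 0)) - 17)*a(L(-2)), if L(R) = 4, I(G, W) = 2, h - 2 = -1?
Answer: 100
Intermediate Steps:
h = 1 (h = 2 - 1 = 1)
a(r) = -r*(1 + r)/4
b(k) = -5 + k (b(k) = k - 5 = -5 + k)
(b(I(1, 0)) - 17)*a(L(-2)) = ((-5 + 2) - 17)*(-¼*4*(1 + 4)) = (-3 - 17)*(-¼*4*5) = -20*(-5) = 100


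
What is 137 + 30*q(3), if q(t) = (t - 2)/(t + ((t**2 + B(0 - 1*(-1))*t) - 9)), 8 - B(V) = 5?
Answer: 279/2 ≈ 139.50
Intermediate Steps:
B(V) = 3 (B(V) = 8 - 1*5 = 8 - 5 = 3)
q(t) = (-2 + t)/(-9 + t**2 + 4*t) (q(t) = (t - 2)/(t + ((t**2 + 3*t) - 9)) = (-2 + t)/(t + (-9 + t**2 + 3*t)) = (-2 + t)/(-9 + t**2 + 4*t))
137 + 30*q(3) = 137 + 30*((-2 + 3)/(-9 + 3**2 + 4*3)) = 137 + 30*(1/(-9 + 9 + 12)) = 137 + 30*(1/12) = 137 + 5/2 = 279/2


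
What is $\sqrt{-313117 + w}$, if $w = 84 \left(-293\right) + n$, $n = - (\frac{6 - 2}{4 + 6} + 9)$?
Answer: $\frac{2 i \sqrt{2110865}}{5} \approx 581.15 i$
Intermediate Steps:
$n = - \frac{47}{5}$ ($n = - (\frac{4}{10} + 9) = - (4 \cdot \frac{1}{10} + 9) = - (\frac{2}{5} + 9) = \left(-1\right) \frac{47}{5} = - \frac{47}{5} \approx -9.4$)
$w = - \frac{123107}{5}$ ($w = 84 \left(-293\right) - \frac{47}{5} = -24612 - \frac{47}{5} = - \frac{123107}{5} \approx -24621.0$)
$\sqrt{-313117 + w} = \sqrt{-313117 - \frac{123107}{5}} = \sqrt{- \frac{1688692}{5}} = \frac{2 i \sqrt{2110865}}{5}$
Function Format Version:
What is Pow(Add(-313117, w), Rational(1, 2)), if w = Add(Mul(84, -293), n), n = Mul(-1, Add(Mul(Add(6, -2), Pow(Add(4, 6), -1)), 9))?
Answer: Mul(Rational(2, 5), I, Pow(2110865, Rational(1, 2))) ≈ Mul(581.15, I)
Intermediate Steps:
n = Rational(-47, 5) (n = Mul(-1, Add(Mul(4, Pow(10, -1)), 9)) = Mul(-1, Add(Mul(4, Rational(1, 10)), 9)) = Mul(-1, Add(Rational(2, 5), 9)) = Mul(-1, Rational(47, 5)) = Rational(-47, 5) ≈ -9.4000)
w = Rational(-123107, 5) (w = Add(Mul(84, -293), Rational(-47, 5)) = Add(-24612, Rational(-47, 5)) = Rational(-123107, 5) ≈ -24621.)
Pow(Add(-313117, w), Rational(1, 2)) = Pow(Add(-313117, Rational(-123107, 5)), Rational(1, 2)) = Pow(Rational(-1688692, 5), Rational(1, 2)) = Mul(Rational(2, 5), I, Pow(2110865, Rational(1, 2)))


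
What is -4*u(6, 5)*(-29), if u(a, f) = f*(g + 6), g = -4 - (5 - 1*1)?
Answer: -1160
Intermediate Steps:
g = -8 (g = -4 - (5 - 1) = -4 - 1*4 = -4 - 4 = -8)
u(a, f) = -2*f (u(a, f) = f*(-8 + 6) = f*(-2) = -2*f)
-4*u(6, 5)*(-29) = -(-8)*5*(-29) = -4*(-10)*(-29) = 40*(-29) = -1160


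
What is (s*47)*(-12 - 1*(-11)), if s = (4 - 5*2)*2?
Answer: 564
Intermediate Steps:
s = -12 (s = (4 - 10)*2 = -6*2 = -12)
(s*47)*(-12 - 1*(-11)) = (-12*47)*(-12 - 1*(-11)) = -564*(-12 + 11) = -564*(-1) = 564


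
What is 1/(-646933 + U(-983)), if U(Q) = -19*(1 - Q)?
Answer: -1/665629 ≈ -1.5023e-6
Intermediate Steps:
U(Q) = -19 + 19*Q
1/(-646933 + U(-983)) = 1/(-646933 + (-19 + 19*(-983))) = 1/(-646933 + (-19 - 18677)) = 1/(-646933 - 18696) = 1/(-665629) = -1/665629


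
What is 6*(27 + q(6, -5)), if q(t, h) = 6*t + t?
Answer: 414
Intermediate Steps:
q(t, h) = 7*t
6*(27 + q(6, -5)) = 6*(27 + 7*6) = 6*(27 + 42) = 6*69 = 414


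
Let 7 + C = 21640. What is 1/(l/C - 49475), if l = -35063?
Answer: -21633/1070327738 ≈ -2.0212e-5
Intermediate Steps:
C = 21633 (C = -7 + 21640 = 21633)
1/(l/C - 49475) = 1/(-35063/21633 - 49475) = 1/(-1070327738/21633) = -21633/1070327738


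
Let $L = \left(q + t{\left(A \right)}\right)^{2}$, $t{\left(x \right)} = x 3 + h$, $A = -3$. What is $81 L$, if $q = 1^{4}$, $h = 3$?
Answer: $2025$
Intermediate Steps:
$q = 1$
$t{\left(x \right)} = 3 + 3 x$ ($t{\left(x \right)} = x 3 + 3 = 3 x + 3 = 3 + 3 x$)
$L = 25$ ($L = \left(1 + \left(3 + 3 \left(-3\right)\right)\right)^{2} = \left(1 + \left(3 - 9\right)\right)^{2} = \left(1 - 6\right)^{2} = \left(-5\right)^{2} = 25$)
$81 L = 81 \cdot 25 = 2025$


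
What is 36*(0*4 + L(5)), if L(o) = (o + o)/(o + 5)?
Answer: 36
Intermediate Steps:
L(o) = 2*o/(5 + o) (L(o) = (2*o)/(5 + o) = 2*o/(5 + o))
36*(0*4 + L(5)) = 36*(0*4 + 2*5/(5 + 5)) = 36*(0 + 2*5/10) = 36*(0 + 2*5*(⅒)) = 36*(0 + 1) = 36*1 = 36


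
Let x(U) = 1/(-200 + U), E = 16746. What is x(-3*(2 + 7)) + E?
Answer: 3801341/227 ≈ 16746.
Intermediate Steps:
x(-3*(2 + 7)) + E = 1/(-200 - 3*(2 + 7)) + 16746 = 1/(-200 - 3*9) + 16746 = 1/(-200 - 27) + 16746 = 1/(-227) + 16746 = -1/227 + 16746 = 3801341/227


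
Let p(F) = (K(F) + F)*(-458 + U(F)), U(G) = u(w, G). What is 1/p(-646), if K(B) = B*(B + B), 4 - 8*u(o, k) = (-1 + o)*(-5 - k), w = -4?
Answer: -4/189731815 ≈ -2.1082e-8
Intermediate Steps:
u(o, k) = 1/2 - (-1 + o)*(-5 - k)/8
U(G) = -21/8 - 5*G/8 (U(G) = -1/8 - G/8 + (5/8)*(-4) + (1/8)*G*(-4) = -1/8 - G/8 - 5/2 - G/2 = -21/8 - 5*G/8)
K(B) = 2*B**2 (K(B) = B*(2*B) = 2*B**2)
p(F) = (-3685/8 - 5*F/8)*(F + 2*F**2) (p(F) = (2*F**2 + F)*(-458 + (-21/8 - 5*F/8)) = (F + 2*F**2)*(-3685/8 - 5*F/8) = (-3685/8 - 5*F/8)*(F + 2*F**2))
1/p(-646) = 1/((5/8)*(-646)*(-737 - 1475*(-646) - 2*(-646)**2)) = 1/((5/8)*(-646)*(-737 + 952850 - 2*417316)) = 1/((5/8)*(-646)*(-737 + 952850 - 834632)) = 1/((5/8)*(-646)*117481) = 1/(-189731815/4) = -4/189731815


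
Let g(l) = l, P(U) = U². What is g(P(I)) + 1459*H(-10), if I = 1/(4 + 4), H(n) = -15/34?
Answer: -700303/1088 ≈ -643.66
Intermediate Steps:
H(n) = -15/34 (H(n) = -15*1/34 = -15/34)
I = ⅛ (I = 1/8 = ⅛ ≈ 0.12500)
g(P(I)) + 1459*H(-10) = (⅛)² + 1459*(-15/34) = 1/64 - 21885/34 = -700303/1088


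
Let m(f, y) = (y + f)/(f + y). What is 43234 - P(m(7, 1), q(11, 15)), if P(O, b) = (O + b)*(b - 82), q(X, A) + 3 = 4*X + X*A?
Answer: 17566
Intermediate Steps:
m(f, y) = 1 (m(f, y) = (f + y)/(f + y) = 1)
q(X, A) = -3 + 4*X + A*X (q(X, A) = -3 + (4*X + X*A) = -3 + (4*X + A*X) = -3 + 4*X + A*X)
P(O, b) = (-82 + b)*(O + b) (P(O, b) = (O + b)*(-82 + b) = (-82 + b)*(O + b))
43234 - P(m(7, 1), q(11, 15)) = 43234 - ((-3 + 4*11 + 15*11)² - 82*1 - 82*(-3 + 4*11 + 15*11) + 1*(-3 + 4*11 + 15*11)) = 43234 - ((-3 + 44 + 165)² - 82 - 82*(-3 + 44 + 165) + 1*(-3 + 44 + 165)) = 43234 - (206² - 82 - 82*206 + 1*206) = 43234 - (42436 - 82 - 16892 + 206) = 43234 - 1*25668 = 43234 - 25668 = 17566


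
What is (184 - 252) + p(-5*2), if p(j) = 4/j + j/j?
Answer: -337/5 ≈ -67.400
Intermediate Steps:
p(j) = 1 + 4/j (p(j) = 4/j + 1 = 1 + 4/j)
(184 - 252) + p(-5*2) = (184 - 252) + (4 - 5*2)/((-5*2)) = -68 + (4 - 10)/(-10) = -68 - ⅒*(-6) = -68 + ⅗ = -337/5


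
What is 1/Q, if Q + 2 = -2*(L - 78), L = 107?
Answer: -1/60 ≈ -0.016667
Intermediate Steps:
Q = -60 (Q = -2 - 2*(107 - 78) = -2 - 2*29 = -2 - 58 = -60)
1/Q = 1/(-60) = -1/60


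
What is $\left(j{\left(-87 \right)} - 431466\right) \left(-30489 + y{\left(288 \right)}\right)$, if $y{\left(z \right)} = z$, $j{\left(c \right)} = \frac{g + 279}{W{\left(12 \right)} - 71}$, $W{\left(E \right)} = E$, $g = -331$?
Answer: $\frac{768810004842}{59} \approx 1.3031 \cdot 10^{10}$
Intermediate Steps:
$j{\left(c \right)} = \frac{52}{59}$ ($j{\left(c \right)} = \frac{-331 + 279}{12 - 71} = - \frac{52}{-59} = \left(-52\right) \left(- \frac{1}{59}\right) = \frac{52}{59}$)
$\left(j{\left(-87 \right)} - 431466\right) \left(-30489 + y{\left(288 \right)}\right) = \left(\frac{52}{59} - 431466\right) \left(-30489 + 288\right) = \left(- \frac{25456442}{59}\right) \left(-30201\right) = \frac{768810004842}{59}$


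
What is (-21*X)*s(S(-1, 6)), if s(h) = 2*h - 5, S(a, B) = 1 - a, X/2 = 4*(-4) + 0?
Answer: -672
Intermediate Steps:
X = -32 (X = 2*(4*(-4) + 0) = 2*(-16 + 0) = 2*(-16) = -32)
s(h) = -5 + 2*h
(-21*X)*s(S(-1, 6)) = (-21*(-32))*(-5 + 2*(1 - 1*(-1))) = 672*(-5 + 2*(1 + 1)) = 672*(-5 + 2*2) = 672*(-5 + 4) = 672*(-1) = -672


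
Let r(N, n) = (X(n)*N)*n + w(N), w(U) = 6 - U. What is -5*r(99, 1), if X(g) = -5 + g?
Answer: 2445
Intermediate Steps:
r(N, n) = 6 - N + N*n*(-5 + n) (r(N, n) = ((-5 + n)*N)*n + (6 - N) = (N*(-5 + n))*n + (6 - N) = N*n*(-5 + n) + (6 - N) = 6 - N + N*n*(-5 + n))
-5*r(99, 1) = -5*(6 - 1*99 + 99*1*(-5 + 1)) = -5*(6 - 99 + 99*1*(-4)) = -5*(6 - 99 - 396) = -5*(-489) = 2445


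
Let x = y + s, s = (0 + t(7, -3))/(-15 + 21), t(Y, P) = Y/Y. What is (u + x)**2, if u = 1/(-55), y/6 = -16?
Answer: 1000520161/108900 ≈ 9187.5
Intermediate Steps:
y = -96 (y = 6*(-16) = -96)
t(Y, P) = 1
s = 1/6 (s = (0 + 1)/(-15 + 21) = 1/6 ≈ 0.16667)
x = -575/6 (x = -96 + 1/6 = -575/6 ≈ -95.833)
u = -1/55 ≈ -0.018182
(u + x)**2 = (-1/55 - 575/6)**2 = (-31631/330)**2 = 1000520161/108900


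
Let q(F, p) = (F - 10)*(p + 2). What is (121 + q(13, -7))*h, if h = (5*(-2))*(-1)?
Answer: 1060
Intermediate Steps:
q(F, p) = (-10 + F)*(2 + p)
h = 10 (h = -10*(-1) = 10)
(121 + q(13, -7))*h = (121 + (-20 - 10*(-7) + 2*13 + 13*(-7)))*10 = (121 + (-20 + 70 + 26 - 91))*10 = (121 - 15)*10 = 106*10 = 1060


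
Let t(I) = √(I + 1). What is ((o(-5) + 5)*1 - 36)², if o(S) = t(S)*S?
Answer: 861 + 620*I ≈ 861.0 + 620.0*I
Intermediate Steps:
t(I) = √(1 + I)
o(S) = S*√(1 + S) (o(S) = √(1 + S)*S = S*√(1 + S))
((o(-5) + 5)*1 - 36)² = ((-5*√(1 - 5) + 5)*1 - 36)² = ((-10*I + 5)*1 - 36)² = ((5 - 10*I)*1 - 36)² = ((5 - 10*I) - 36)² = (-31 - 10*I)²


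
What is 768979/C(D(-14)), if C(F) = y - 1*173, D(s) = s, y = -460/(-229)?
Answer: -176096191/39157 ≈ -4497.2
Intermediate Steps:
y = 460/229 (y = -460*(-1/229) = 460/229 ≈ 2.0087)
C(F) = -39157/229 (C(F) = 460/229 - 1*173 = 460/229 - 173 = -39157/229)
768979/C(D(-14)) = 768979/(-39157/229) = 768979*(-229/39157) = -176096191/39157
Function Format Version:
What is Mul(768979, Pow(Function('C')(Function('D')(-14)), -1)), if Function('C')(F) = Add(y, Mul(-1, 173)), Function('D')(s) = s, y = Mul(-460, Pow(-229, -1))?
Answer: Rational(-176096191, 39157) ≈ -4497.2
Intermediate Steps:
y = Rational(460, 229) (y = Mul(-460, Rational(-1, 229)) = Rational(460, 229) ≈ 2.0087)
Function('C')(F) = Rational(-39157, 229) (Function('C')(F) = Add(Rational(460, 229), Mul(-1, 173)) = Add(Rational(460, 229), -173) = Rational(-39157, 229))
Mul(768979, Pow(Function('C')(Function('D')(-14)), -1)) = Mul(768979, Pow(Rational(-39157, 229), -1)) = Mul(768979, Rational(-229, 39157)) = Rational(-176096191, 39157)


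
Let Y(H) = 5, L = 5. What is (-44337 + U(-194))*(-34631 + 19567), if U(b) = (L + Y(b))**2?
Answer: 666386168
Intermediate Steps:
U(b) = 100 (U(b) = (5 + 5)**2 = 10**2 = 100)
(-44337 + U(-194))*(-34631 + 19567) = (-44337 + 100)*(-34631 + 19567) = -44237*(-15064) = 666386168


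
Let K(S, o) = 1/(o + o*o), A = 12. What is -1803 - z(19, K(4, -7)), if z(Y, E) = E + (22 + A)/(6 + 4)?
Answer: -379349/210 ≈ -1806.4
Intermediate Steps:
K(S, o) = 1/(o + o**2)
z(Y, E) = 17/5 + E (z(Y, E) = E + (22 + 12)/(6 + 4) = E + 34/10 = E + 34*(1/10) = E + 17/5 = 17/5 + E)
-1803 - z(19, K(4, -7)) = -1803 - (17/5 + 1/((-7)*(1 - 7))) = -1803 - (17/5 - 1/7/(-6)) = -1803 - (17/5 - 1/7*(-1/6)) = -1803 - (17/5 + 1/42) = -1803 - 1*719/210 = -1803 - 719/210 = -379349/210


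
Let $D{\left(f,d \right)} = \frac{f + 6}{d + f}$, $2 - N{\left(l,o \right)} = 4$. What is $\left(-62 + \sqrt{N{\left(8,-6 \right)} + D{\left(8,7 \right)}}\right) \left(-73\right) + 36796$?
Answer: $41322 - \frac{292 i \sqrt{15}}{15} \approx 41322.0 - 75.394 i$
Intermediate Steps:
$N{\left(l,o \right)} = -2$ ($N{\left(l,o \right)} = 2 - 4 = -2$)
$D{\left(f,d \right)} = \frac{6 + f}{d + f}$
$\left(-62 + \sqrt{N{\left(8,-6 \right)} + D{\left(8,7 \right)}}\right) \left(-73\right) + 36796 = \left(-62 + \sqrt{-2 + \frac{6 + 8}{7 + 8}}\right) \left(-73\right) + 36796 = \left(-62 + \sqrt{-2 + \frac{1}{15} \cdot 14}\right) \left(-73\right) + 36796 = \left(-62 + \sqrt{-2 + \frac{14}{15}}\right) \left(-73\right) + 36796 = \left(-62 + \sqrt{- \frac{16}{15}}\right) \left(-73\right) + 36796 = \left(-62 + \frac{4 i \sqrt{15}}{15}\right) \left(-73\right) + 36796 = \left(4526 - \frac{292 i \sqrt{15}}{15}\right) + 36796 = 41322 - \frac{292 i \sqrt{15}}{15}$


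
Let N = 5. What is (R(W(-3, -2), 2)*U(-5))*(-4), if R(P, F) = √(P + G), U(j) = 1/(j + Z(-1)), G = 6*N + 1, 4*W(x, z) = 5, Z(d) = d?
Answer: √129/3 ≈ 3.7859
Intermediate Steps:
W(x, z) = 5/4 (W(x, z) = (¼)*5 = 5/4)
G = 31 (G = 6*5 + 1 = 30 + 1 = 31)
U(j) = 1/(-1 + j) (U(j) = 1/(j - 1) = 1/(-1 + j))
R(P, F) = √(31 + P) (R(P, F) = √(P + 31) = √(31 + P))
(R(W(-3, -2), 2)*U(-5))*(-4) = (√(31 + 5/4)/(-1 - 5))*(-4) = (√(129/4)/(-6))*(-4) = ((√129/2)*(-⅙))*(-4) = -√129/12*(-4) = √129/3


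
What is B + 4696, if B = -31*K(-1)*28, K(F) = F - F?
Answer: 4696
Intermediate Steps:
K(F) = 0
B = 0 (B = -31*0*28 = 0*28 = 0)
B + 4696 = 0 + 4696 = 4696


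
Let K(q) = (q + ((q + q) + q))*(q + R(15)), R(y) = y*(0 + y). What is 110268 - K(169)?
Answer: -156076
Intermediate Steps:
R(y) = y² (R(y) = y*y = y²)
K(q) = 4*q*(225 + q) (K(q) = (q + ((q + q) + q))*(q + 15²) = (q + (2*q + q))*(q + 225) = (q + 3*q)*(225 + q) = (4*q)*(225 + q) = 4*q*(225 + q))
110268 - K(169) = 110268 - 4*169*(225 + 169) = 110268 - 4*169*394 = 110268 - 1*266344 = 110268 - 266344 = -156076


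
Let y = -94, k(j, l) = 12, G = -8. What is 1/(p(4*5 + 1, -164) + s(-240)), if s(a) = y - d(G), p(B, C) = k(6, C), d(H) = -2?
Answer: -1/80 ≈ -0.012500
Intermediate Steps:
p(B, C) = 12
s(a) = -92 (s(a) = -94 - 1*(-2) = -94 + 2 = -92)
1/(p(4*5 + 1, -164) + s(-240)) = 1/(12 - 92) = 1/(-80) = -1/80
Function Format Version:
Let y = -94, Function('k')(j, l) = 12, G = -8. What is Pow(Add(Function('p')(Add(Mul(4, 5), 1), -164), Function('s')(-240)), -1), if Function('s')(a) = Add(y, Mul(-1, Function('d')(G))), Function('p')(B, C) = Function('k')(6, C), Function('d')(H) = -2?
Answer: Rational(-1, 80) ≈ -0.012500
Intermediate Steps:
Function('p')(B, C) = 12
Function('s')(a) = -92 (Function('s')(a) = Add(-94, Mul(-1, -2)) = Add(-94, 2) = -92)
Pow(Add(Function('p')(Add(Mul(4, 5), 1), -164), Function('s')(-240)), -1) = Pow(Add(12, -92), -1) = Pow(-80, -1) = Rational(-1, 80)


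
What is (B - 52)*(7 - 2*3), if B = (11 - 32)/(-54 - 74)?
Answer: -6635/128 ≈ -51.836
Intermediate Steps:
B = 21/128 (B = -21/(-128) = -21*(-1/128) = 21/128 ≈ 0.16406)
(B - 52)*(7 - 2*3) = (21/128 - 52)*(7 - 2*3) = -6635*(7 - 6)/128 = -6635/128*1 = -6635/128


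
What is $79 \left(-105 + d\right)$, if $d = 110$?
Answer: $395$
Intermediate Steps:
$79 \left(-105 + d\right) = 79 \left(-105 + 110\right) = 79 \cdot 5 = 395$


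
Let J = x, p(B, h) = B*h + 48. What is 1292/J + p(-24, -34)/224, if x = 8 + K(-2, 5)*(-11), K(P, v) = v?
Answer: -7775/329 ≈ -23.632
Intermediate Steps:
p(B, h) = 48 + B*h
x = -47 (x = 8 + 5*(-11) = 8 - 55 = -47)
J = -47
1292/J + p(-24, -34)/224 = 1292/(-47) + (48 - 24*(-34))/224 = 1292*(-1/47) + (48 + 816)*(1/224) = -1292/47 + 864*(1/224) = -1292/47 + 27/7 = -7775/329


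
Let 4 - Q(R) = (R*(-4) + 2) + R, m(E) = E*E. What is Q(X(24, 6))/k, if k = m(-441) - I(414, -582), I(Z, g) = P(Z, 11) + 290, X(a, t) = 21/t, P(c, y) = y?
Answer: 5/77672 ≈ 6.4373e-5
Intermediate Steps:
I(Z, g) = 301 (I(Z, g) = 11 + 290 = 301)
m(E) = E**2
Q(R) = 2 + 3*R (Q(R) = 4 - ((R*(-4) + 2) + R) = 4 - ((-4*R + 2) + R) = 4 - ((2 - 4*R) + R) = 4 - (2 - 3*R) = 4 + (-2 + 3*R) = 2 + 3*R)
k = 194180 (k = (-441)**2 - 1*301 = 194481 - 301 = 194180)
Q(X(24, 6))/k = (2 + 3*(21/6))/194180 = (2 + 3*(21*(1/6)))*(1/194180) = (2 + 3*(7/2))*(1/194180) = (2 + 21/2)*(1/194180) = (25/2)*(1/194180) = 5/77672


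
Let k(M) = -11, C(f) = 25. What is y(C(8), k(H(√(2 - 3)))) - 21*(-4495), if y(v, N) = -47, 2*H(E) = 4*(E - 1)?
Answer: 94348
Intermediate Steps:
H(E) = -2 + 2*E (H(E) = (4*(E - 1))/2 = (4*(-1 + E))/2 = (-4 + 4*E)/2 = -2 + 2*E)
y(C(8), k(H(√(2 - 3)))) - 21*(-4495) = -47 - 21*(-4495) = -47 + 94395 = 94348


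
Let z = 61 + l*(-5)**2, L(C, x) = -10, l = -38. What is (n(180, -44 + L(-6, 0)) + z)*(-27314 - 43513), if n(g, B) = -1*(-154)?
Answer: 52057845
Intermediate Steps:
n(g, B) = 154
z = -889 (z = 61 - 38*(-5)**2 = 61 - 38*25 = 61 - 950 = -889)
(n(180, -44 + L(-6, 0)) + z)*(-27314 - 43513) = (154 - 889)*(-27314 - 43513) = -735*(-70827) = 52057845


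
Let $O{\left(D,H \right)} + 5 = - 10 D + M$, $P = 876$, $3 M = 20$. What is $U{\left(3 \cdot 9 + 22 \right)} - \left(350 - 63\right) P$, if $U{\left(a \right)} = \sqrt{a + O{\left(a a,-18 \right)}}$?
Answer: $-251412 + \frac{i \sqrt{215634}}{3} \approx -2.5141 \cdot 10^{5} + 154.79 i$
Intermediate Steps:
$M = \frac{20}{3}$ ($M = \frac{1}{3} \cdot 20 = \frac{20}{3} \approx 6.6667$)
$O{\left(D,H \right)} = \frac{5}{3} - 10 D$ ($O{\left(D,H \right)} = -5 - \left(- \frac{20}{3} + 10 D\right) = \frac{5}{3} - 10 D$)
$U{\left(a \right)} = \sqrt{\frac{5}{3} + a - 10 a^{2}}$ ($U{\left(a \right)} = \sqrt{a - \left(- \frac{5}{3} + 10 a a\right)} = \sqrt{a - \left(- \frac{5}{3} + 10 a^{2}\right)} = \sqrt{\frac{5}{3} + a - 10 a^{2}}$)
$U{\left(3 \cdot 9 + 22 \right)} - \left(350 - 63\right) P = \frac{\sqrt{15 - 90 \left(3 \cdot 9 + 22\right)^{2} + 9 \left(3 \cdot 9 + 22\right)}}{3} - \left(350 - 63\right) 876 = \frac{\sqrt{15 - 90 \left(27 + 22\right)^{2} + 9 \left(27 + 22\right)}}{3} - 287 \cdot 876 = \frac{\sqrt{15 - 90 \cdot 49^{2} + 9 \cdot 49}}{3} - 251412 = \frac{\sqrt{15 - 216090 + 441}}{3} - 251412 = \frac{\sqrt{-215634}}{3} - 251412 = \frac{i \sqrt{215634}}{3} - 251412 = -251412 + \frac{i \sqrt{215634}}{3}$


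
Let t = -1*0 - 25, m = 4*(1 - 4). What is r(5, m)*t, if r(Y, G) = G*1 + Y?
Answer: 175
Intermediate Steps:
m = -12 (m = 4*(-3) = -12)
r(Y, G) = G + Y
t = -25 (t = 0 - 25 = -25)
r(5, m)*t = (-12 + 5)*(-25) = -7*(-25) = 175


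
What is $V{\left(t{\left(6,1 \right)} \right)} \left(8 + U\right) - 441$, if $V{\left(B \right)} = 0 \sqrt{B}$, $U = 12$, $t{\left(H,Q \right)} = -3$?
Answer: $-441$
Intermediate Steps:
$V{\left(B \right)} = 0$
$V{\left(t{\left(6,1 \right)} \right)} \left(8 + U\right) - 441 = 0 \left(8 + 12\right) - 441 = 0 \cdot 20 - 441 = 0 - 441 = -441$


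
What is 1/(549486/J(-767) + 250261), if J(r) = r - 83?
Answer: 425/106086182 ≈ 4.0062e-6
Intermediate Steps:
J(r) = -83 + r
1/(549486/J(-767) + 250261) = 1/(549486/(-83 - 767) + 250261) = 1/(549486/(-850) + 250261) = 1/(549486*(-1/850) + 250261) = 1/(-274743/425 + 250261) = 1/(106086182/425) = 425/106086182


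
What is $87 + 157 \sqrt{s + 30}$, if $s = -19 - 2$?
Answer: $558$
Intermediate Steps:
$s = -21$ ($s = -19 - 2 = -21$)
$87 + 157 \sqrt{s + 30} = 87 + 157 \sqrt{-21 + 30} = 87 + 157 \sqrt{9} = 87 + 157 \cdot 3 = 87 + 471 = 558$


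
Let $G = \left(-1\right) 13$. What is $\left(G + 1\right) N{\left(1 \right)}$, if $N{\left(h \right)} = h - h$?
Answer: $0$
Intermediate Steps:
$N{\left(h \right)} = 0$
$G = -13$
$\left(G + 1\right) N{\left(1 \right)} = \left(-13 + 1\right) 0 = \left(-12\right) 0 = 0$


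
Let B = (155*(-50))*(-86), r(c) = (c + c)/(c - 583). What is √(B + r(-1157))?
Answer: √504474856590/870 ≈ 816.40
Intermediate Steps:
r(c) = 2*c/(-583 + c) (r(c) = (2*c)/(-583 + c) = 2*c/(-583 + c))
B = 666500 (B = -7750*(-86) = 666500)
√(B + r(-1157)) = √(666500 + 2*(-1157)/(-583 - 1157)) = √(666500 + 2*(-1157)/(-1740)) = √(666500 + 2*(-1157)*(-1/1740)) = √(666500 + 1157/870) = √(579856157/870) = √504474856590/870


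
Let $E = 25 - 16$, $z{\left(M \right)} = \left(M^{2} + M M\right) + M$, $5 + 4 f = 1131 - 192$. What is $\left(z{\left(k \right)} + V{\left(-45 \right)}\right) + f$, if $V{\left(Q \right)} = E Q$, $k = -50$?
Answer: $\frac{9557}{2} \approx 4778.5$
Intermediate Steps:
$f = \frac{467}{2}$ ($f = - \frac{5}{4} + \frac{1131 - 192}{4} = - \frac{5}{4} + \frac{1}{4} \cdot 939 = - \frac{5}{4} + \frac{939}{4} = \frac{467}{2} \approx 233.5$)
$z{\left(M \right)} = M + 2 M^{2}$ ($z{\left(M \right)} = \left(M^{2} + M^{2}\right) + M = 2 M^{2} + M = M + 2 M^{2}$)
$E = 9$
$V{\left(Q \right)} = 9 Q$
$\left(z{\left(k \right)} + V{\left(-45 \right)}\right) + f = \left(- 50 \left(1 + 2 \left(-50\right)\right) + 9 \left(-45\right)\right) + \frac{467}{2} = \left(- 50 \left(1 - 100\right) - 405\right) + \frac{467}{2} = \left(\left(-50\right) \left(-99\right) - 405\right) + \frac{467}{2} = \left(4950 - 405\right) + \frac{467}{2} = 4545 + \frac{467}{2} = \frac{9557}{2}$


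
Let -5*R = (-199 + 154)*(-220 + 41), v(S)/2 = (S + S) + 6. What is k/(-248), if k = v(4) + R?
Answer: 1583/248 ≈ 6.3831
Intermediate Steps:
v(S) = 12 + 4*S (v(S) = 2*((S + S) + 6) = 2*(2*S + 6) = 2*(6 + 2*S) = 12 + 4*S)
R = -1611 (R = -(-199 + 154)*(-220 + 41)/5 = -(-9)*(-179) = -⅕*8055 = -1611)
k = -1583 (k = (12 + 4*4) - 1611 = (12 + 16) - 1611 = 28 - 1611 = -1583)
k/(-248) = -1583/(-248) = -1583*(-1/248) = 1583/248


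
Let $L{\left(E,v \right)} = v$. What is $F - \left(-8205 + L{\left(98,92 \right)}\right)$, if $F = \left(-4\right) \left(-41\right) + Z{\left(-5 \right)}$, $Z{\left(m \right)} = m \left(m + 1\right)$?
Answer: $8297$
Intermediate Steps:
$Z{\left(m \right)} = m \left(1 + m\right)$
$F = 184$ ($F = \left(-4\right) \left(-41\right) - 5 \left(1 - 5\right) = 164 - -20 = 164 + 20 = 184$)
$F - \left(-8205 + L{\left(98,92 \right)}\right) = 184 + \left(8205 - 92\right) = 184 + 8113 = 8297$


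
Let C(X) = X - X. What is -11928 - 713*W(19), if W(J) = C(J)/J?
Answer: -11928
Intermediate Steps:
C(X) = 0
W(J) = 0 (W(J) = 0/J = 0)
-11928 - 713*W(19) = -11928 - 713*0 = -11928 - 1*0 = -11928 + 0 = -11928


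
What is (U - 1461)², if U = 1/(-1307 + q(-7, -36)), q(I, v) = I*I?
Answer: 3378019767721/1582564 ≈ 2.1345e+6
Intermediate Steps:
q(I, v) = I²
U = -1/1258 (U = 1/(-1307 + (-7)²) = 1/(-1307 + 49) = 1/(-1258) = -1/1258 ≈ -0.00079491)
(U - 1461)² = (-1/1258 - 1461)² = (-1837939/1258)² = 3378019767721/1582564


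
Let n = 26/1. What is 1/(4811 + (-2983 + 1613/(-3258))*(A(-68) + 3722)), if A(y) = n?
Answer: -1629/18207868279 ≈ -8.9467e-8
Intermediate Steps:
n = 26 (n = 26*1 = 26)
A(y) = 26
1/(4811 + (-2983 + 1613/(-3258))*(A(-68) + 3722)) = 1/(4811 + (-2983 + 1613/(-3258))*(26 + 3722)) = 1/(4811 + (-2983 + 1613*(-1/3258))*3748) = 1/(4811 + (-2983 - 1613/3258)*3748) = 1/(4811 - 9720227/3258*3748) = 1/(4811 - 18215705398/1629) = 1/(-18207868279/1629) = -1629/18207868279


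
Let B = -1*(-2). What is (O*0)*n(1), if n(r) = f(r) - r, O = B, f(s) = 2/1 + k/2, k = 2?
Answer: 0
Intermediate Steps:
B = 2
f(s) = 3 (f(s) = 2/1 + 2/2 = 2*1 + 2*(½) = 2 + 1 = 3)
O = 2
n(r) = 3 - r
(O*0)*n(1) = (2*0)*(3 - 1*1) = 0*(3 - 1) = 0*2 = 0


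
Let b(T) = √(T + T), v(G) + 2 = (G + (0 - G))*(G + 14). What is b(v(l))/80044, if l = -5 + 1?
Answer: I/40022 ≈ 2.4986e-5*I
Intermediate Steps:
l = -4
v(G) = -2 (v(G) = -2 + (G + (0 - G))*(G + 14) = -2 + (G - G)*(14 + G) = -2 + 0*(14 + G) = -2 + 0 = -2)
b(T) = √2*√T (b(T) = √(2*T) = √2*√T)
b(v(l))/80044 = (√2*√(-2))/80044 = (√2*(I*√2))*(1/80044) = (2*I)*(1/80044) = I/40022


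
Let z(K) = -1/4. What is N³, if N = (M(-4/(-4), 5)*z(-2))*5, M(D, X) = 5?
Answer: -15625/64 ≈ -244.14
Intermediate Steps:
z(K) = -¼ (z(K) = -1*¼ = -¼)
N = -25/4 (N = (5*(-¼))*5 = -5/4*5 = -25/4 ≈ -6.2500)
N³ = (-25/4)³ = -15625/64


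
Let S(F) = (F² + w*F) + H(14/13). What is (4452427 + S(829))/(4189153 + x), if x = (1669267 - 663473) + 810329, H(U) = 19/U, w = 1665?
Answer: 91279589/84073864 ≈ 1.0857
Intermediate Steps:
S(F) = 247/14 + F² + 1665*F (S(F) = (F² + 1665*F) + 19/((14/13)) = (F² + 1665*F) + 19/((14*(1/13))) = (F² + 1665*F) + 19/(14/13) = (F² + 1665*F) + 19*(13/14) = (F² + 1665*F) + 247/14 = 247/14 + F² + 1665*F)
x = 1816123 (x = 1005794 + 810329 = 1816123)
(4452427 + S(829))/(4189153 + x) = (4452427 + (247/14 + 829² + 1665*829))/(4189153 + 1816123) = (4452427 + (247/14 + 687241 + 1380285))/6005276 = (4452427 + 28945611/14)*(1/6005276) = (91279589/14)*(1/6005276) = 91279589/84073864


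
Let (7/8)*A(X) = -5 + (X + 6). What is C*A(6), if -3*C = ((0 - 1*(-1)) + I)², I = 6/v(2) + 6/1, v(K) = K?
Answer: -800/3 ≈ -266.67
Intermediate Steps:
I = 9 (I = 6/2 + 6/1 = 6*(½) + 6*1 = 3 + 6 = 9)
A(X) = 8/7 + 8*X/7 (A(X) = 8*(-5 + (X + 6))/7 = 8*(-5 + (6 + X))/7 = 8*(1 + X)/7 = 8/7 + 8*X/7)
C = -100/3 (C = -((0 - 1*(-1)) + 9)²/3 = -((0 + 1) + 9)²/3 = -(1 + 9)²/3 = -⅓*10² = -⅓*100 = -100/3 ≈ -33.333)
C*A(6) = -100*(8/7 + (8/7)*6)/3 = -100*(8/7 + 48/7)/3 = -100/3*8 = -800/3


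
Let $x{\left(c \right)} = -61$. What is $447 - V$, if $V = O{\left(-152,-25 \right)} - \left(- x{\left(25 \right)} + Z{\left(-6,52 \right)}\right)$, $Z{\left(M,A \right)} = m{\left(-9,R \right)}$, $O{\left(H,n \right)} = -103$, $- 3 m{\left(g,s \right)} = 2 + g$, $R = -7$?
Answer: $\frac{1840}{3} \approx 613.33$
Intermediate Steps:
$m{\left(g,s \right)} = - \frac{2}{3} - \frac{g}{3}$ ($m{\left(g,s \right)} = - \frac{2 + g}{3} = - \frac{2}{3} - \frac{g}{3}$)
$Z{\left(M,A \right)} = \frac{7}{3}$ ($Z{\left(M,A \right)} = - \frac{2}{3} - -3 = - \frac{2}{3} + 3 = \frac{7}{3}$)
$V = - \frac{499}{3}$ ($V = -103 - \frac{190}{3} = - \frac{499}{3} \approx -166.33$)
$447 - V = 447 - - \frac{499}{3} = 447 + \frac{499}{3} = \frac{1840}{3}$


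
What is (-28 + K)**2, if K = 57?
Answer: 841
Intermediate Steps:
(-28 + K)**2 = (-28 + 57)**2 = 29**2 = 841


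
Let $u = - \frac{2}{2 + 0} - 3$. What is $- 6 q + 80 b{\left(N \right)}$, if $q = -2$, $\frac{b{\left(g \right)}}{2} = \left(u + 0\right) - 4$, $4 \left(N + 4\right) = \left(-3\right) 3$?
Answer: $-1268$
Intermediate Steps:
$N = - \frac{25}{4}$ ($N = -4 + \frac{\left(-3\right) 3}{4} = -4 + \frac{1}{4} \left(-9\right) = -4 - \frac{9}{4} = - \frac{25}{4} \approx -6.25$)
$u = -4$ ($u = - \frac{2}{2} - 3 = \left(-2\right) \frac{1}{2} - 3 = -1 - 3 = -4$)
$b{\left(g \right)} = -16$ ($b{\left(g \right)} = 2 \left(\left(-4 + 0\right) - 4\right) = 2 \left(-4 - 4\right) = 2 \left(-8\right) = -16$)
$- 6 q + 80 b{\left(N \right)} = \left(-6\right) \left(-2\right) + 80 \left(-16\right) = 12 - 1280 = -1268$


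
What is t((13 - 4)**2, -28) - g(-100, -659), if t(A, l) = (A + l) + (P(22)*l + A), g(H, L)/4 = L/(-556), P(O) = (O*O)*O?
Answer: -41424049/139 ≈ -2.9801e+5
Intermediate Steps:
P(O) = O**3 (P(O) = O**2*O = O**3)
g(H, L) = -L/139 (g(H, L) = 4*(L/(-556)) = 4*(L*(-1/556)) = 4*(-L/556) = -L/139)
t(A, l) = 2*A + 10649*l (t(A, l) = (A + l) + (22**3*l + A) = (A + l) + (10648*l + A) = (A + l) + (A + 10648*l) = 2*A + 10649*l)
t((13 - 4)**2, -28) - g(-100, -659) = (2*(13 - 4)**2 + 10649*(-28)) - (-1)*(-659)/139 = (2*9**2 - 298172) - 1*659/139 = (2*81 - 298172) - 659/139 = (162 - 298172) - 659/139 = -298010 - 659/139 = -41424049/139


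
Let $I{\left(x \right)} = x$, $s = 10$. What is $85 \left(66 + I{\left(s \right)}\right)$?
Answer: $6460$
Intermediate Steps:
$85 \left(66 + I{\left(s \right)}\right) = 85 \left(66 + 10\right) = 85 \cdot 76 = 6460$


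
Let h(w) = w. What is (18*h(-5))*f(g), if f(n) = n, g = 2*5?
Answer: -900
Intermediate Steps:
g = 10
(18*h(-5))*f(g) = (18*(-5))*10 = -90*10 = -900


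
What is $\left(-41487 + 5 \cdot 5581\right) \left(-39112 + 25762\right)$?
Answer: $181319700$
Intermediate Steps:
$\left(-41487 + 5 \cdot 5581\right) \left(-39112 + 25762\right) = \left(-41487 + 27905\right) \left(-13350\right) = \left(-13582\right) \left(-13350\right) = 181319700$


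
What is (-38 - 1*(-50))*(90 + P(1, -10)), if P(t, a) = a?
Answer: 960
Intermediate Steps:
(-38 - 1*(-50))*(90 + P(1, -10)) = (-38 - 1*(-50))*(90 - 10) = (-38 + 50)*80 = 12*80 = 960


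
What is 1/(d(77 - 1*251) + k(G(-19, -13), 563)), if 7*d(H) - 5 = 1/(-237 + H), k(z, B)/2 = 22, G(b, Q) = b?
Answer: 2877/128642 ≈ 0.022364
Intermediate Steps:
k(z, B) = 44 (k(z, B) = 2*22 = 44)
d(H) = 5/7 + 1/(7*(-237 + H))
1/(d(77 - 1*251) + k(G(-19, -13), 563)) = 1/((-1184 + 5*(77 - 1*251))/(7*(-237 + (77 - 1*251))) + 44) = 1/((-1184 + 5*(77 - 251))/(7*(-237 + (77 - 251))) + 44) = 1/((-1184 + 5*(-174))/(7*(-237 - 174)) + 44) = 1/((⅐)*(-1184 - 870)/(-411) + 44) = 1/((⅐)*(-1/411)*(-2054) + 44) = 1/(2054/2877 + 44) = 1/(128642/2877) = 2877/128642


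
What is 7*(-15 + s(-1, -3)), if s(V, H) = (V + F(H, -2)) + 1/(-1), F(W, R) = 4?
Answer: -91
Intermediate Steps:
s(V, H) = 3 + V (s(V, H) = (V + 4) + 1/(-1) = (4 + V) - 1 = 3 + V)
7*(-15 + s(-1, -3)) = 7*(-15 + (3 - 1)) = 7*(-15 + 2) = 7*(-13) = -91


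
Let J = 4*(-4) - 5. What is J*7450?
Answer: -156450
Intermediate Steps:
J = -21 (J = -16 - 5 = -21)
J*7450 = -21*7450 = -156450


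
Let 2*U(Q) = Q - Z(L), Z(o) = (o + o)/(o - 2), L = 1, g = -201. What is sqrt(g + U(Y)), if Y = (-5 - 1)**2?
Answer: I*sqrt(182) ≈ 13.491*I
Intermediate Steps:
Y = 36 (Y = (-6)**2 = 36)
Z(o) = 2*o/(-2 + o) (Z(o) = (2*o)/(-2 + o) = 2*o/(-2 + o))
U(Q) = 1 + Q/2 (U(Q) = (Q - 2/(-2 + 1))/2 = (Q - 2/(-1))/2 = (Q - 2*(-1))/2 = (Q - 1*(-2))/2 = (Q + 2)/2 = (2 + Q)/2 = 1 + Q/2)
sqrt(g + U(Y)) = sqrt(-201 + (1 + (1/2)*36)) = sqrt(-201 + (1 + 18)) = sqrt(-201 + 19) = sqrt(-182) = I*sqrt(182)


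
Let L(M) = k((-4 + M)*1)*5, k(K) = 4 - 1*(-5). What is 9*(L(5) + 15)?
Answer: 540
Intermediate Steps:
k(K) = 9 (k(K) = 4 + 5 = 9)
L(M) = 45 (L(M) = 9*5 = 45)
9*(L(5) + 15) = 9*(45 + 15) = 9*60 = 540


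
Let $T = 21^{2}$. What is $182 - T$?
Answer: $-259$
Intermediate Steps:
$T = 441$
$182 - T = 182 - 441 = -259$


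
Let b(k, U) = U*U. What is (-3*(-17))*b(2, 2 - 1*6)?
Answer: 816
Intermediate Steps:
b(k, U) = U²
(-3*(-17))*b(2, 2 - 1*6) = (-3*(-17))*(2 - 1*6)² = 51*(2 - 6)² = 51*(-4)² = 51*16 = 816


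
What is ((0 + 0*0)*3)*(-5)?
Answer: 0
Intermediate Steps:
((0 + 0*0)*3)*(-5) = ((0 + 0)*3)*(-5) = (0*3)*(-5) = 0*(-5) = 0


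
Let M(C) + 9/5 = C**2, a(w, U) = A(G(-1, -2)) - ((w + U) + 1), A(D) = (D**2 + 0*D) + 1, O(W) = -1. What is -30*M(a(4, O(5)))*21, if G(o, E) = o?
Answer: -1386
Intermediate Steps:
A(D) = 1 + D**2 (A(D) = (D**2 + 0) + 1 = D**2 + 1 = 1 + D**2)
a(w, U) = 1 - U - w (a(w, U) = (1 + (-1)**2) - ((w + U) + 1) = (1 + 1) - ((U + w) + 1) = 2 - (1 + U + w) = 2 + (-1 - U - w) = 1 - U - w)
M(C) = -9/5 + C**2
-30*M(a(4, O(5)))*21 = -30*(-9/5 + (1 - 1*(-1) - 1*4)**2)*21 = -30*(-9/5 + (1 + 1 - 4)**2)*21 = -30*(-9/5 + (-2)**2)*21 = -30*(-9/5 + 4)*21 = -30*11/5*21 = -66*21 = -1386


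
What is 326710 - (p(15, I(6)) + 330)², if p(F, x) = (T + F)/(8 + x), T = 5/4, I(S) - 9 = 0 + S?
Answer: 1839592815/8464 ≈ 2.1734e+5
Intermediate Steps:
I(S) = 9 + S (I(S) = 9 + (0 + S) = 9 + S)
T = 5/4 (T = 5*(¼) = 5/4 ≈ 1.2500)
p(F, x) = (5/4 + F)/(8 + x)
326710 - (p(15, I(6)) + 330)² = 326710 - ((5/4 + 15)/(8 + (9 + 6)) + 330)² = 326710 - ((65/4)/(8 + 15) + 330)² = 326710 - ((65/4)/23 + 330)² = 326710 - ((1/23)*(65/4) + 330)² = 326710 - (65/92 + 330)² = 326710 - (30425/92)² = 326710 - 1*925680625/8464 = 326710 - 925680625/8464 = 1839592815/8464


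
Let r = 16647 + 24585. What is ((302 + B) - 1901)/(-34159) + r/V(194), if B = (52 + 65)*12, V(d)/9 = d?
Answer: 234797393/9940269 ≈ 23.621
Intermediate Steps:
r = 41232
V(d) = 9*d
B = 1404 (B = 117*12 = 1404)
((302 + B) - 1901)/(-34159) + r/V(194) = ((302 + 1404) - 1901)/(-34159) + 41232/((9*194)) = (1706 - 1901)*(-1/34159) + 41232/1746 = -195*(-1/34159) + 41232*(1/1746) = 195/34159 + 6872/291 = 234797393/9940269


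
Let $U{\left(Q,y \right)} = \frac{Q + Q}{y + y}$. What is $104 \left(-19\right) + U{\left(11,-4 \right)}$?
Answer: $- \frac{7915}{4} \approx -1978.8$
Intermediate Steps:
$U{\left(Q,y \right)} = \frac{Q}{y}$ ($U{\left(Q,y \right)} = \frac{2 Q}{2 y} = 2 Q \frac{1}{2 y} = \frac{Q}{y}$)
$104 \left(-19\right) + U{\left(11,-4 \right)} = 104 \left(-19\right) + \frac{11}{-4} = -1976 + 11 \left(- \frac{1}{4}\right) = -1976 - \frac{11}{4} = - \frac{7915}{4}$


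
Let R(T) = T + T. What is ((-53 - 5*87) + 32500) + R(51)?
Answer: 32114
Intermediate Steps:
R(T) = 2*T
((-53 - 5*87) + 32500) + R(51) = ((-53 - 5*87) + 32500) + 2*51 = ((-53 - 435) + 32500) + 102 = (-488 + 32500) + 102 = 32012 + 102 = 32114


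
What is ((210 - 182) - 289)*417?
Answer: -108837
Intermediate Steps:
((210 - 182) - 289)*417 = (28 - 289)*417 = -261*417 = -108837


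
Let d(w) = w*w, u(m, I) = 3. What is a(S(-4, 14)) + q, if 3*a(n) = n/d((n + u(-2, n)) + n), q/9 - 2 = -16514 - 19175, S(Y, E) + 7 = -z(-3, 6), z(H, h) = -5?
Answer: -963551/3 ≈ -3.2118e+5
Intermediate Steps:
S(Y, E) = -2 (S(Y, E) = -7 - 1*(-5) = -7 + 5 = -2)
q = -321183 (q = 18 + 9*(-16514 - 19175) = 18 + 9*(-35689) = 18 - 321201 = -321183)
d(w) = w²
a(n) = n/(3*(3 + 2*n)²) (a(n) = (n/(((n + 3) + n)²))/3 = (n/(((3 + n) + n)²))/3 = (n/((3 + 2*n)²))/3 = (n/(3 + 2*n)²)/3 = n/(3*(3 + 2*n)²))
a(S(-4, 14)) + q = (⅓)*(-2)/(3 + 2*(-2))² - 321183 = (⅓)*(-2)/(3 - 4)² - 321183 = (⅓)*(-2)/(-1)² - 321183 = (⅓)*(-2)*1 - 321183 = -⅔ - 321183 = -963551/3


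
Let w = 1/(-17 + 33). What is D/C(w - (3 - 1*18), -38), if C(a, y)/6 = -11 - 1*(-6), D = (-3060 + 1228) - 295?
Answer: 709/10 ≈ 70.900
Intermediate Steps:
w = 1/16 ≈ 0.062500
D = -2127 (D = -1832 - 295 = -2127)
C(a, y) = -30 (C(a, y) = 6*(-11 - 1*(-6)) = 6*(-11 + 6) = 6*(-5) = -30)
D/C(w - (3 - 1*18), -38) = -2127/(-30) = -2127*(-1/30) = 709/10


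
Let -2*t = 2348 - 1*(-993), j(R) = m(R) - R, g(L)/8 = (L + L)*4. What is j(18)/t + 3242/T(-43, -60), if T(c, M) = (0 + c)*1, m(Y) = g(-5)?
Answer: -830958/11051 ≈ -75.193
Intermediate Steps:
g(L) = 64*L (g(L) = 8*((L + L)*4) = 8*((2*L)*4) = 8*(8*L) = 64*L)
m(Y) = -320 (m(Y) = 64*(-5) = -320)
j(R) = -320 - R
T(c, M) = c (T(c, M) = c*1 = c)
t = -3341/2 (t = -(2348 - 1*(-993))/2 = -(2348 + 993)/2 = -1/2*3341 = -3341/2 ≈ -1670.5)
j(18)/t + 3242/T(-43, -60) = (-320 - 1*18)/(-3341/2) + 3242/(-43) = (-320 - 18)*(-2/3341) + 3242*(-1/43) = -338*(-2/3341) - 3242/43 = 52/257 - 3242/43 = -830958/11051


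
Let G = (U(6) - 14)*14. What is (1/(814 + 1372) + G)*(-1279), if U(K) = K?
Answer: 313138849/2186 ≈ 1.4325e+5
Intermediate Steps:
G = -112 (G = (6 - 14)*14 = -8*14 = -112)
(1/(814 + 1372) + G)*(-1279) = (1/(814 + 1372) - 112)*(-1279) = (1/2186 - 112)*(-1279) = -244831/2186*(-1279) = 313138849/2186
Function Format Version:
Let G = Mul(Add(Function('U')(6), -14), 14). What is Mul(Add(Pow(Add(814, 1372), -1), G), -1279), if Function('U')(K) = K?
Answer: Rational(313138849, 2186) ≈ 1.4325e+5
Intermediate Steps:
G = -112 (G = Mul(Add(6, -14), 14) = Mul(-8, 14) = -112)
Mul(Add(Pow(Add(814, 1372), -1), G), -1279) = Mul(Add(Pow(Add(814, 1372), -1), -112), -1279) = Mul(Add(Pow(2186, -1), -112), -1279) = Mul(Add(Rational(1, 2186), -112), -1279) = Mul(Rational(-244831, 2186), -1279) = Rational(313138849, 2186)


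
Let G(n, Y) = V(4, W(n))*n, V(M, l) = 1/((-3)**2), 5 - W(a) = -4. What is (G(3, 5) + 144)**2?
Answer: 187489/9 ≈ 20832.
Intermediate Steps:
W(a) = 9 (W(a) = 5 - 1*(-4) = 5 + 4 = 9)
V(M, l) = 1/9
G(n, Y) = n/9
(G(3, 5) + 144)**2 = ((1/9)*3 + 144)**2 = (1/3 + 144)**2 = (433/3)**2 = 187489/9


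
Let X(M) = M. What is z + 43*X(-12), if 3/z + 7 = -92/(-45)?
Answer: -115203/223 ≈ -516.61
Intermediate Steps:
z = -135/223 (z = 3/(-7 - 92/(-45)) = 3/(-7 - 92*(-1/45)) = 3/(-7 + 92/45) = 3/(-223/45) = 3*(-45/223) = -135/223 ≈ -0.60538)
z + 43*X(-12) = -135/223 + 43*(-12) = -135/223 - 516 = -115203/223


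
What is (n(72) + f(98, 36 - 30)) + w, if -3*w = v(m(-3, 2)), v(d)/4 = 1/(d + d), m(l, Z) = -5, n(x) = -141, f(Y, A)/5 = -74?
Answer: -7663/15 ≈ -510.87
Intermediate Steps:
f(Y, A) = -370 (f(Y, A) = 5*(-74) = -370)
v(d) = 2/d (v(d) = 4/(d + d) = 4/((2*d)) = 4*(1/(2*d)) = 2/d)
w = 2/15 (w = -2/(3*(-5)) = -2*(-1)/(3*5) = -1/3*(-2/5) = 2/15 ≈ 0.13333)
(n(72) + f(98, 36 - 30)) + w = (-141 - 370) + 2/15 = -511 + 2/15 = -7663/15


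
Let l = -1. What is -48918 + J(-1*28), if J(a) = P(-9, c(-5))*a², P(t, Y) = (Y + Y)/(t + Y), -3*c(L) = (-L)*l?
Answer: -542018/11 ≈ -49274.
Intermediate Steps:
c(L) = -L/3 (c(L) = -(-L)*(-1)/3 = -L/3)
P(t, Y) = 2*Y/(Y + t) (P(t, Y) = (2*Y)/(Y + t) = 2*Y/(Y + t))
J(a) = -5*a²/11 (J(a) = (2*(-⅓*(-5))/(-⅓*(-5) - 9))*a² = (2*(5/3)/(5/3 - 9))*a² = (2*(5/3)/(-22/3))*a² = (2*(5/3)*(-3/22))*a² = -5*a²/11)
-48918 + J(-1*28) = -48918 - 5*(-1*28)²/11 = -48918 - 5/11*(-28)² = -48918 - 5/11*784 = -48918 - 3920/11 = -542018/11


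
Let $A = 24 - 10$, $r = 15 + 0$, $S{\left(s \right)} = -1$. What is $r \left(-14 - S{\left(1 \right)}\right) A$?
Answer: $-2730$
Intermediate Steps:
$r = 15$
$A = 14$
$r \left(-14 - S{\left(1 \right)}\right) A = 15 \left(-14 - -1\right) 14 = 15 \left(-14 + 1\right) 14 = 15 \left(-13\right) 14 = \left(-195\right) 14 = -2730$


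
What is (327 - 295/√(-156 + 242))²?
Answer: 9282919/86 - 96465*√86/43 ≈ 87137.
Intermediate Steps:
(327 - 295/√(-156 + 242))² = (327 - 295*√86/86)²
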